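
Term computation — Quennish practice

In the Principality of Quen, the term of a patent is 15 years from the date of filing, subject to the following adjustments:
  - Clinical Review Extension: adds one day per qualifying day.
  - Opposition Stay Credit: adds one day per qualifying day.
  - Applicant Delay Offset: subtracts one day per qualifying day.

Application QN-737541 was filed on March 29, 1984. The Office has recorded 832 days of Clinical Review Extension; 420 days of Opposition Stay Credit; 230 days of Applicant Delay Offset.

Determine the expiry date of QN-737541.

2002-01-14

Base term: filing date + 15 years → 29 March 1999.
Clinical Review Extension: +832 days → 8 July 2001.
Opposition Stay Credit: +420 days → 1 September 2002.
Applicant Delay Offset: −230 days → 14 January 2002.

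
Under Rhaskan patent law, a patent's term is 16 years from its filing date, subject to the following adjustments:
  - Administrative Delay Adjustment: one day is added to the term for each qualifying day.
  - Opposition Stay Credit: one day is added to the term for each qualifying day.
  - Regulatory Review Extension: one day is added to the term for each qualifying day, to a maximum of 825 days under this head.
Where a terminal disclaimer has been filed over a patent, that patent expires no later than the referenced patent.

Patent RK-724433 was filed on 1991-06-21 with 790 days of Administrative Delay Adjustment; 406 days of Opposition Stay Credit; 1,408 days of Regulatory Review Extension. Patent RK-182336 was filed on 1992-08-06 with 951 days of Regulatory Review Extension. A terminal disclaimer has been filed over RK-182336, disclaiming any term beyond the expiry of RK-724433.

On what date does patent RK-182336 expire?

November 9, 2010

Natural term of RK-182336:
  Base: filing + 16 years → 6 August 2008.
  Regulatory Review Extension: 951 days claimed exceeds the 825-day cap, so +825 days → 9 November 2010.
Expiry of referenced patent RK-724433:
  Base: filing + 16 years → 21 June 2007.
  Administrative Delay Adjustment: +790 days → 19 August 2009.
  Opposition Stay Credit: +406 days → 29 September 2010.
  Regulatory Review Extension: 1408 days claimed exceeds the 825-day cap, so +825 days → 1 January 2013.
Terminal disclaimer: RK-182336 expires on the earlier of 9 November 2010 and 1 January 2013.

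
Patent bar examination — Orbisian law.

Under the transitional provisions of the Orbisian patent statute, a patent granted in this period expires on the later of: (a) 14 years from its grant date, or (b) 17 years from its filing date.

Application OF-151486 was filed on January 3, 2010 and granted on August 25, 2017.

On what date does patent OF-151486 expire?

2031-08-25

(a) grant + 14 years → 25 August 2031.
(b) filing + 17 years → 3 January 2027.
Later of the two: 25 August 2031.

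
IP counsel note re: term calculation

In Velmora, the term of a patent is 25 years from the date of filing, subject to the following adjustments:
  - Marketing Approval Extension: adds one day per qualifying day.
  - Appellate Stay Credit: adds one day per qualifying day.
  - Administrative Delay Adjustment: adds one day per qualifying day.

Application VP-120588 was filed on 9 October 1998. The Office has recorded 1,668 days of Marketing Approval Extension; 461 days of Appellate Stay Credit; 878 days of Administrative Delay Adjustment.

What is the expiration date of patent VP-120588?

Base term: filing date + 25 years → 9 October 2023.
Marketing Approval Extension: +1668 days → 3 May 2028.
Appellate Stay Credit: +461 days → 7 August 2029.
Administrative Delay Adjustment: +878 days → 2 January 2032.

January 2, 2032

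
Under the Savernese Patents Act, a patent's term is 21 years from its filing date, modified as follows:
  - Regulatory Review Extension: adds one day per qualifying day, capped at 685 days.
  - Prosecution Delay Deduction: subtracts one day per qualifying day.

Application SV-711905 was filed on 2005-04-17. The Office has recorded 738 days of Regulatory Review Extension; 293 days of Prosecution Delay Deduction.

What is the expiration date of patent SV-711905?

May 14, 2027

Base term: filing date + 21 years → 17 April 2026.
Regulatory Review Extension: 738 days claimed exceeds the 685-day cap, so +685 days → 2 March 2028.
Prosecution Delay Deduction: −293 days → 14 May 2027.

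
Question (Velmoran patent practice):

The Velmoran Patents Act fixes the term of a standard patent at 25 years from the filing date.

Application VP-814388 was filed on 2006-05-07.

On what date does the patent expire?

Filing date + 25 years → 7 May 2031.

May 7, 2031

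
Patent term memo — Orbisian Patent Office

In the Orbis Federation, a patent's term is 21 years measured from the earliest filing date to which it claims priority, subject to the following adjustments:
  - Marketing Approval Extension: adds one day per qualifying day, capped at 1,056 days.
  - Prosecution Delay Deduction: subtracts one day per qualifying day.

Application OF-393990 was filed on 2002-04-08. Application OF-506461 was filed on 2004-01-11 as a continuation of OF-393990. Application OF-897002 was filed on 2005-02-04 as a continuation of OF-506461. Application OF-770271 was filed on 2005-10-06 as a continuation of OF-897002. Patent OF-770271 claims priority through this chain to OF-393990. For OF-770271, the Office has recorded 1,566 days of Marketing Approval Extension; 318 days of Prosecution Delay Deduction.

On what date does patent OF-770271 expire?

April 15, 2025

Earliest priority filing: 8 April 2002.
Base term: 8 April 2002 + 21 years → 8 April 2023.
Marketing Approval Extension: 1566 days claimed exceeds the 1056-day cap, so +1056 days → 27 February 2026.
Prosecution Delay Deduction: −318 days → 15 April 2025.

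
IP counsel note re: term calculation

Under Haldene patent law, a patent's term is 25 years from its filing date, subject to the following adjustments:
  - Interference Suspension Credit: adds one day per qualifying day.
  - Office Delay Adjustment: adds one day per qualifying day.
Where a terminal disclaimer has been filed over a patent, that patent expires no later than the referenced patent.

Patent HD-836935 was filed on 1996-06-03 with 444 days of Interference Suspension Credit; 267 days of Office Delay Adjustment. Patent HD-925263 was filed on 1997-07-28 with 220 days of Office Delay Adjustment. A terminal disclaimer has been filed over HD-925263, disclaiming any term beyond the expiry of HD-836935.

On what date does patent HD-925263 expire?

Natural term of HD-925263:
  Base: filing + 25 years → 28 July 2022.
  Office Delay Adjustment: +220 days → 5 March 2023.
Expiry of referenced patent HD-836935:
  Base: filing + 25 years → 3 June 2021.
  Interference Suspension Credit: +444 days → 21 August 2022.
  Office Delay Adjustment: +267 days → 15 May 2023.
Terminal disclaimer: HD-925263 expires on the earlier of 5 March 2023 and 15 May 2023.

2023-03-05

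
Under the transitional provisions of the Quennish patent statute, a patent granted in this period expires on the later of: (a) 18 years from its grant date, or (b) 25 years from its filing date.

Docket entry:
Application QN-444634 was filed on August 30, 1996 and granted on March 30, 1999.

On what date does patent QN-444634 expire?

(a) grant + 18 years → 30 March 2017.
(b) filing + 25 years → 30 August 2021.
Later of the two: 30 August 2021.

2021-08-30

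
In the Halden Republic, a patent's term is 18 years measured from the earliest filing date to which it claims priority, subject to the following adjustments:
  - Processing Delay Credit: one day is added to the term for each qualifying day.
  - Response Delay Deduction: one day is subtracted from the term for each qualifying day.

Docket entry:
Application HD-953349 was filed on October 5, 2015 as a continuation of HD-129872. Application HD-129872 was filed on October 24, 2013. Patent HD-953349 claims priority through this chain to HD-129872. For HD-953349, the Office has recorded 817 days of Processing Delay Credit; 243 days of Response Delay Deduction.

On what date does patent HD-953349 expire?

Earliest priority filing: 24 October 2013.
Base term: 24 October 2013 + 18 years → 24 October 2031.
Processing Delay Credit: +817 days → 18 January 2034.
Response Delay Deduction: −243 days → 20 May 2033.

May 20, 2033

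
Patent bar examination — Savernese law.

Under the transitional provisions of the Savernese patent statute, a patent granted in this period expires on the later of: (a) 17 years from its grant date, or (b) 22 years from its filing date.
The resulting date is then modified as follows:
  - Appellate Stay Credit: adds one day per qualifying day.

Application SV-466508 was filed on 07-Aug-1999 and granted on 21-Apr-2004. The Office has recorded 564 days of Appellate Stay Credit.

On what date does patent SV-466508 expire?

February 22, 2023

(a) grant + 17 years → 21 April 2021.
(b) filing + 22 years → 7 August 2021.
Later of the two: 7 August 2021.
Appellate Stay Credit: +564 days → 22 February 2023.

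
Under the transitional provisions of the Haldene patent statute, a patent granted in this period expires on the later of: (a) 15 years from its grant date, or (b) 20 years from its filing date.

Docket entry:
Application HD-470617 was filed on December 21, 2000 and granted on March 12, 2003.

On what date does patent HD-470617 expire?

2020-12-21

(a) grant + 15 years → 12 March 2018.
(b) filing + 20 years → 21 December 2020.
Later of the two: 21 December 2020.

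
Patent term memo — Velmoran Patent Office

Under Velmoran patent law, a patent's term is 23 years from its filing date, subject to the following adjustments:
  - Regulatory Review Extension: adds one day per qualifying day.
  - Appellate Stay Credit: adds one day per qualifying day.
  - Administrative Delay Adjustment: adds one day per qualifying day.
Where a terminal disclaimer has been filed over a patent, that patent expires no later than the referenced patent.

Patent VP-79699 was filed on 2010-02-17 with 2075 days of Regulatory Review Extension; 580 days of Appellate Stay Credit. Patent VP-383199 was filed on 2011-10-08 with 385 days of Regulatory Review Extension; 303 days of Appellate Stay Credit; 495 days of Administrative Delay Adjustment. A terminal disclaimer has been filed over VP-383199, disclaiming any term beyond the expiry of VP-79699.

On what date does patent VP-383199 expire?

Natural term of VP-383199:
  Base: filing + 23 years → 8 October 2034.
  Regulatory Review Extension: +385 days → 28 October 2035.
  Appellate Stay Credit: +303 days → 26 August 2036.
  Administrative Delay Adjustment: +495 days → 3 January 2038.
Expiry of referenced patent VP-79699:
  Base: filing + 23 years → 17 February 2033.
  Regulatory Review Extension: +2075 days → 24 October 2038.
  Appellate Stay Credit: +580 days → 26 May 2040.
Terminal disclaimer: VP-383199 expires on the earlier of 3 January 2038 and 26 May 2040.

2038-01-03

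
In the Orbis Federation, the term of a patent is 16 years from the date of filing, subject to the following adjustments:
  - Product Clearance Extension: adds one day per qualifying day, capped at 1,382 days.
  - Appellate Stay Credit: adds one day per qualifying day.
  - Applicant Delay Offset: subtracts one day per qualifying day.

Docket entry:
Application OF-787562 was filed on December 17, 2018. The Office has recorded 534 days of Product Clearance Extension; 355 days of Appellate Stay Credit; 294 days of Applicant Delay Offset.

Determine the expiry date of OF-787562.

2036-08-03

Base term: filing date + 16 years → 17 December 2034.
Product Clearance Extension: 534 days (within the 1382-day cap) → +534 days → 3 June 2036.
Appellate Stay Credit: +355 days → 24 May 2037.
Applicant Delay Offset: −294 days → 3 August 2036.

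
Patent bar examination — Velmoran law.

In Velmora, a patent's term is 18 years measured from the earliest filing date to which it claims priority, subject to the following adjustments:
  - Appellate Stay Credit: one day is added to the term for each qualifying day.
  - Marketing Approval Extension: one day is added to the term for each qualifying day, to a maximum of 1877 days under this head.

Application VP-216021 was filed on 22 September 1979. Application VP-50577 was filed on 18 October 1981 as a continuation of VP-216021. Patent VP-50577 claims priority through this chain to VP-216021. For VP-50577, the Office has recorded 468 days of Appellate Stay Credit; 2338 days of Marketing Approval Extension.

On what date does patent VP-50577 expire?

2004-02-23

Earliest priority filing: 22 September 1979.
Base term: 22 September 1979 + 18 years → 22 September 1997.
Appellate Stay Credit: +468 days → 3 January 1999.
Marketing Approval Extension: 2338 days claimed exceeds the 1877-day cap, so +1877 days → 23 February 2004.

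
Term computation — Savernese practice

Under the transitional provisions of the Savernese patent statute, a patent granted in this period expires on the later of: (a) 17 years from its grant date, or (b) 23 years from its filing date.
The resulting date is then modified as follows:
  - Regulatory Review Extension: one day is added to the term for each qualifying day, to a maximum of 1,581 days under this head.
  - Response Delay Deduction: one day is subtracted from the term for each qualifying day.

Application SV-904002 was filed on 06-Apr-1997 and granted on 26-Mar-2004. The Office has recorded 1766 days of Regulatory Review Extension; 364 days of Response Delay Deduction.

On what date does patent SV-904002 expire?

(a) grant + 17 years → 26 March 2021.
(b) filing + 23 years → 6 April 2020.
Later of the two: 26 March 2021.
Regulatory Review Extension: 1766 days claimed exceeds the 1581-day cap, so +1581 days → 24 July 2025.
Response Delay Deduction: −364 days → 25 July 2024.

2024-07-25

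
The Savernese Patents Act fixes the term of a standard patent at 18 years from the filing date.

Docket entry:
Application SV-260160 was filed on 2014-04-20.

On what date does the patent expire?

April 20, 2032

Filing date + 18 years → 20 April 2032.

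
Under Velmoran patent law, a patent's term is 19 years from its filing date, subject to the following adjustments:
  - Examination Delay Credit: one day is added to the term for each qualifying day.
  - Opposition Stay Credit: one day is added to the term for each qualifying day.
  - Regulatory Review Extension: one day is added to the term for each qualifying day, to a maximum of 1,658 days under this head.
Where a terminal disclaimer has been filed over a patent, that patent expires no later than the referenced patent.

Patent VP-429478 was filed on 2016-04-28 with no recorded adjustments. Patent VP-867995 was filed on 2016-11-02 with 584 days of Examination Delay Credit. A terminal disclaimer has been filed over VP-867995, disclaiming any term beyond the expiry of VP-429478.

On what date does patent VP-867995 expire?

Natural term of VP-867995:
  Base: filing + 19 years → 2 November 2035.
  Examination Delay Credit: +584 days → 8 June 2037.
Expiry of referenced patent VP-429478:
  Base: filing + 19 years → 28 April 2035.
Terminal disclaimer: VP-867995 expires on the earlier of 8 June 2037 and 28 April 2035.

2035-04-28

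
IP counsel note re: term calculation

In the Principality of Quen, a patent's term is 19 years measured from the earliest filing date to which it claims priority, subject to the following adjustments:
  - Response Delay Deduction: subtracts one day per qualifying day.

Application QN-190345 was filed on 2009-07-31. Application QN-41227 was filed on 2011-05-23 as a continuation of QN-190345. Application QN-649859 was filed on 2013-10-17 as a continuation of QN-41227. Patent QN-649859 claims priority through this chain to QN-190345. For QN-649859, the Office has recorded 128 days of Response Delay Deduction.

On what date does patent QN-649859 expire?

Earliest priority filing: 31 July 2009.
Base term: 31 July 2009 + 19 years → 31 July 2028.
Response Delay Deduction: −128 days → 25 March 2028.

2028-03-25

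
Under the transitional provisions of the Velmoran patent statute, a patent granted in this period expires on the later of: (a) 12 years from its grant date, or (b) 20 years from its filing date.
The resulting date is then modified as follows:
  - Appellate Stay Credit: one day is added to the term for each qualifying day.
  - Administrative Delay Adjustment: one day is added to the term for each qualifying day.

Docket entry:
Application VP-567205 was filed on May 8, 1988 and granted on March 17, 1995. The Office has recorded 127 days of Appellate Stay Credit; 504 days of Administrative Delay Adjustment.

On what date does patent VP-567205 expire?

(a) grant + 12 years → 17 March 2007.
(b) filing + 20 years → 8 May 2008.
Later of the two: 8 May 2008.
Appellate Stay Credit: +127 days → 12 September 2008.
Administrative Delay Adjustment: +504 days → 29 January 2010.

2010-01-29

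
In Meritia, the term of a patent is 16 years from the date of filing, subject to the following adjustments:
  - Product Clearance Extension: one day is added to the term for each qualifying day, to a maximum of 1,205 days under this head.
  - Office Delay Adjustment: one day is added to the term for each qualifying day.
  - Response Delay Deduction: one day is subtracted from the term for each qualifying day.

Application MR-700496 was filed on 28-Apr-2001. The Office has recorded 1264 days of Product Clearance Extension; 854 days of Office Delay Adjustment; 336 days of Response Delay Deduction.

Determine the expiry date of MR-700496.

Base term: filing date + 16 years → 28 April 2017.
Product Clearance Extension: 1264 days claimed exceeds the 1205-day cap, so +1205 days → 15 August 2020.
Office Delay Adjustment: +854 days → 17 December 2022.
Response Delay Deduction: −336 days → 15 January 2022.

2022-01-15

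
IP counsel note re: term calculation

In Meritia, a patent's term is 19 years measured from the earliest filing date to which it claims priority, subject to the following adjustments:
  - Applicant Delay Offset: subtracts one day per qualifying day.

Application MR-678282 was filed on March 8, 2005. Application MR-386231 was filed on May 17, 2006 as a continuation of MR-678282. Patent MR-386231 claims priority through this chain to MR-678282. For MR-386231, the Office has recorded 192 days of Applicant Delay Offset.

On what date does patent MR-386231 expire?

Earliest priority filing: 8 March 2005.
Base term: 8 March 2005 + 19 years → 8 March 2024.
Applicant Delay Offset: −192 days → 29 August 2023.

2023-08-29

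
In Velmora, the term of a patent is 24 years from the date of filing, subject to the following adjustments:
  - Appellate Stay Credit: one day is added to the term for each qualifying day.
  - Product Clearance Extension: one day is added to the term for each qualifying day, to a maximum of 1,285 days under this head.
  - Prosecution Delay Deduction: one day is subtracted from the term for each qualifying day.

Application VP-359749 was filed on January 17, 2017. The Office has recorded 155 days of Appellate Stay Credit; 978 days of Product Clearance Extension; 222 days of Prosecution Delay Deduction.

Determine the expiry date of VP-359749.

2043-07-17

Base term: filing date + 24 years → 17 January 2041.
Appellate Stay Credit: +155 days → 21 June 2041.
Product Clearance Extension: 978 days (within the 1285-day cap) → +978 days → 24 February 2044.
Prosecution Delay Deduction: −222 days → 17 July 2043.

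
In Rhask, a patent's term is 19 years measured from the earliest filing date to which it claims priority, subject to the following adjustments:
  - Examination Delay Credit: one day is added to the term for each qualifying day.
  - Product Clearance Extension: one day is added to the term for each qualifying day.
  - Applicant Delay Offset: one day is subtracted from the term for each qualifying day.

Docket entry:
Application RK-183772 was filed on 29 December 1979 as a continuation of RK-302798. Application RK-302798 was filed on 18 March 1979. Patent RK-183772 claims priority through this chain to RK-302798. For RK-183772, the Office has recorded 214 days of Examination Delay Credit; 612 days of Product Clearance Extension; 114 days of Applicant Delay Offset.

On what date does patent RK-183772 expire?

Earliest priority filing: 18 March 1979.
Base term: 18 March 1979 + 19 years → 18 March 1998.
Examination Delay Credit: +214 days → 18 October 1998.
Product Clearance Extension: +612 days → 21 June 2000.
Applicant Delay Offset: −114 days → 28 February 2000.

February 28, 2000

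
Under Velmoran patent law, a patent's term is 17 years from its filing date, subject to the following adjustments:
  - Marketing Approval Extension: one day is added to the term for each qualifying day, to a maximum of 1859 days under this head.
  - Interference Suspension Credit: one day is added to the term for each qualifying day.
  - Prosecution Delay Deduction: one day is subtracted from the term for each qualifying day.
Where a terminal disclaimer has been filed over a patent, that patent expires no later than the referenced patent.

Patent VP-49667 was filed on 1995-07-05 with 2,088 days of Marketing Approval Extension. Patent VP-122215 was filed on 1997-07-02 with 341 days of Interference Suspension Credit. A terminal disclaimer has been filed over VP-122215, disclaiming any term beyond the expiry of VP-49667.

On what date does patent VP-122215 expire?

June 8, 2015

Natural term of VP-122215:
  Base: filing + 17 years → 2 July 2014.
  Interference Suspension Credit: +341 days → 8 June 2015.
Expiry of referenced patent VP-49667:
  Base: filing + 17 years → 5 July 2012.
  Marketing Approval Extension: 2088 days claimed exceeds the 1859-day cap, so +1859 days → 7 August 2017.
Terminal disclaimer: VP-122215 expires on the earlier of 8 June 2015 and 7 August 2017.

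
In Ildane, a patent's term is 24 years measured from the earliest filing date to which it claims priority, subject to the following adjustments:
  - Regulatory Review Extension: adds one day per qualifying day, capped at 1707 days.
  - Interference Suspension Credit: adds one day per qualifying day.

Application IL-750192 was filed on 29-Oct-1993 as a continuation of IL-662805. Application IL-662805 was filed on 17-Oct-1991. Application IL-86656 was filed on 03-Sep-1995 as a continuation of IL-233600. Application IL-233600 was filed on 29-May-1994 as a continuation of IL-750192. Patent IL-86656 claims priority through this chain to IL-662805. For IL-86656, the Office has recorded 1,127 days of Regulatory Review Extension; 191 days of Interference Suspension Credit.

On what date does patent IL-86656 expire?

2019-05-27

Earliest priority filing: 17 October 1991.
Base term: 17 October 1991 + 24 years → 17 October 2015.
Regulatory Review Extension: 1127 days (within the 1707-day cap) → +1127 days → 17 November 2018.
Interference Suspension Credit: +191 days → 27 May 2019.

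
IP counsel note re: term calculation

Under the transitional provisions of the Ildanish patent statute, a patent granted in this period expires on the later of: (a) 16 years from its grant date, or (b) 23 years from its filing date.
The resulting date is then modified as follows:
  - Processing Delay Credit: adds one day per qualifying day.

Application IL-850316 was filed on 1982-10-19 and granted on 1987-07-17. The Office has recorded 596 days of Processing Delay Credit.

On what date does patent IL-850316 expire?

(a) grant + 16 years → 17 July 2003.
(b) filing + 23 years → 19 October 2005.
Later of the two: 19 October 2005.
Processing Delay Credit: +596 days → 7 June 2007.

June 7, 2007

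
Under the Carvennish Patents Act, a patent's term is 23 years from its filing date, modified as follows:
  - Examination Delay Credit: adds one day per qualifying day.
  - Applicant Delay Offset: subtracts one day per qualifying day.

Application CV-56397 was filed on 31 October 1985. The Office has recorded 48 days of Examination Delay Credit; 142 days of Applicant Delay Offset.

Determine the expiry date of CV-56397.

Base term: filing date + 23 years → 31 October 2008.
Examination Delay Credit: +48 days → 18 December 2008.
Applicant Delay Offset: −142 days → 29 July 2008.

2008-07-29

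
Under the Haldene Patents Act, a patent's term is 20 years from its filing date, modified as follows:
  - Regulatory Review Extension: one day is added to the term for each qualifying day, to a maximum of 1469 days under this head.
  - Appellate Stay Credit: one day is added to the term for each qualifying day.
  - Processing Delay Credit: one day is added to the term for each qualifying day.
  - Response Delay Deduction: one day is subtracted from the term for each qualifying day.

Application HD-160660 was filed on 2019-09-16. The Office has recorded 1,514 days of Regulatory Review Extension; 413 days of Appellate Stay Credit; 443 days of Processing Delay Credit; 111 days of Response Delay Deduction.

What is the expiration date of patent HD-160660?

2045-10-08

Base term: filing date + 20 years → 16 September 2039.
Regulatory Review Extension: 1514 days claimed exceeds the 1469-day cap, so +1469 days → 24 September 2043.
Appellate Stay Credit: +413 days → 10 November 2044.
Processing Delay Credit: +443 days → 27 January 2046.
Response Delay Deduction: −111 days → 8 October 2045.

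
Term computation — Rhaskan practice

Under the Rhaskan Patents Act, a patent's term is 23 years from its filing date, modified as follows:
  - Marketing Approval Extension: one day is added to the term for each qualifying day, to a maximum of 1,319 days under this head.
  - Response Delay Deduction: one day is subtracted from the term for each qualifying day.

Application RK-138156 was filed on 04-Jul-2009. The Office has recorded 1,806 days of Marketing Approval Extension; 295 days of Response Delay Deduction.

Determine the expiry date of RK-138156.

Base term: filing date + 23 years → 4 July 2032.
Marketing Approval Extension: 1806 days claimed exceeds the 1319-day cap, so +1319 days → 13 February 2036.
Response Delay Deduction: −295 days → 24 April 2035.

2035-04-24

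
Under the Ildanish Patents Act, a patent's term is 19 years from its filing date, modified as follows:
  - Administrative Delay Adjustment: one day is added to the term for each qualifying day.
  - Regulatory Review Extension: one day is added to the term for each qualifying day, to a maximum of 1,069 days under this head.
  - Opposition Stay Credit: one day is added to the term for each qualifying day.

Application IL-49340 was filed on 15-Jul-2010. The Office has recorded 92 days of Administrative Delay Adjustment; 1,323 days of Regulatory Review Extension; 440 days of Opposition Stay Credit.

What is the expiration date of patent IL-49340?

December 2, 2033

Base term: filing date + 19 years → 15 July 2029.
Administrative Delay Adjustment: +92 days → 15 October 2029.
Regulatory Review Extension: 1323 days claimed exceeds the 1069-day cap, so +1069 days → 18 September 2032.
Opposition Stay Credit: +440 days → 2 December 2033.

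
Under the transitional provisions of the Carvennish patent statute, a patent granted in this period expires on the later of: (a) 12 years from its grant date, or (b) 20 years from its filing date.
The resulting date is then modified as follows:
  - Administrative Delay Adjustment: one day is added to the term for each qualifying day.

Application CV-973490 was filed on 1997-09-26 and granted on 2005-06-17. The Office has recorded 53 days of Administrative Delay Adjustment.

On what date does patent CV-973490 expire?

November 18, 2017

(a) grant + 12 years → 17 June 2017.
(b) filing + 20 years → 26 September 2017.
Later of the two: 26 September 2017.
Administrative Delay Adjustment: +53 days → 18 November 2017.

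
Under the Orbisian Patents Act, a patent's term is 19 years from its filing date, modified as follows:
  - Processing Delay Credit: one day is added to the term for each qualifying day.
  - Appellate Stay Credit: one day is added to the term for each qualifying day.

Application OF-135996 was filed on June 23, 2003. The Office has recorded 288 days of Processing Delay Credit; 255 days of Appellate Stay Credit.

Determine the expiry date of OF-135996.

Base term: filing date + 19 years → 23 June 2022.
Processing Delay Credit: +288 days → 7 April 2023.
Appellate Stay Credit: +255 days → 18 December 2023.

2023-12-18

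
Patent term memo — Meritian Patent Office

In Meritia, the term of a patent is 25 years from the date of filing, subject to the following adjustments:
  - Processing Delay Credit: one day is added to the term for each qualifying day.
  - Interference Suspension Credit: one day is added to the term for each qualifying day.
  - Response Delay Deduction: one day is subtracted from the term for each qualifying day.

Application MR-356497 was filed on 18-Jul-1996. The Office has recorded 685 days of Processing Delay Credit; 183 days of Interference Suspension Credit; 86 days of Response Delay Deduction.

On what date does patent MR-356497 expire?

Base term: filing date + 25 years → 18 July 2021.
Processing Delay Credit: +685 days → 3 June 2023.
Interference Suspension Credit: +183 days → 3 December 2023.
Response Delay Deduction: −86 days → 8 September 2023.

September 8, 2023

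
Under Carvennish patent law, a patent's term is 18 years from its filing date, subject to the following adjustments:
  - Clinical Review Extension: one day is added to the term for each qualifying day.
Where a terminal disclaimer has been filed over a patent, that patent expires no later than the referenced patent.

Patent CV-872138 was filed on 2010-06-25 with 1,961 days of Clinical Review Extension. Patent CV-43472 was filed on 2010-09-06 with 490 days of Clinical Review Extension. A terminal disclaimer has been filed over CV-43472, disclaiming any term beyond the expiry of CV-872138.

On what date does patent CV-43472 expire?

January 9, 2030

Natural term of CV-43472:
  Base: filing + 18 years → 6 September 2028.
  Clinical Review Extension: +490 days → 9 January 2030.
Expiry of referenced patent CV-872138:
  Base: filing + 18 years → 25 June 2028.
  Clinical Review Extension: +1961 days → 7 November 2033.
Terminal disclaimer: CV-43472 expires on the earlier of 9 January 2030 and 7 November 2033.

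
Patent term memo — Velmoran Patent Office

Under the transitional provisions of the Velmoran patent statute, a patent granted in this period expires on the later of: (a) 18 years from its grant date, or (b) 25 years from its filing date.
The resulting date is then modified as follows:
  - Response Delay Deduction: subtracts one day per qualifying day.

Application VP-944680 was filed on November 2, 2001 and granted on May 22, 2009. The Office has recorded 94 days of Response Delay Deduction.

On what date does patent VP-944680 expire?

February 17, 2027

(a) grant + 18 years → 22 May 2027.
(b) filing + 25 years → 2 November 2026.
Later of the two: 22 May 2027.
Response Delay Deduction: −94 days → 17 February 2027.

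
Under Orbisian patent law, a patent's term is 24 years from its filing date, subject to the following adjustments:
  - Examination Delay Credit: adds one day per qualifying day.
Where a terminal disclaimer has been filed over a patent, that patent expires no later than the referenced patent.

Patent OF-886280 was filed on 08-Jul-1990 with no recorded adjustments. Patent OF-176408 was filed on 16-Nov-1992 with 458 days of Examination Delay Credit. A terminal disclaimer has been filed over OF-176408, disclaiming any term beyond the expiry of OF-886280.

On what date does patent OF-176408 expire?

July 8, 2014

Natural term of OF-176408:
  Base: filing + 24 years → 16 November 2016.
  Examination Delay Credit: +458 days → 17 February 2018.
Expiry of referenced patent OF-886280:
  Base: filing + 24 years → 8 July 2014.
Terminal disclaimer: OF-176408 expires on the earlier of 17 February 2018 and 8 July 2014.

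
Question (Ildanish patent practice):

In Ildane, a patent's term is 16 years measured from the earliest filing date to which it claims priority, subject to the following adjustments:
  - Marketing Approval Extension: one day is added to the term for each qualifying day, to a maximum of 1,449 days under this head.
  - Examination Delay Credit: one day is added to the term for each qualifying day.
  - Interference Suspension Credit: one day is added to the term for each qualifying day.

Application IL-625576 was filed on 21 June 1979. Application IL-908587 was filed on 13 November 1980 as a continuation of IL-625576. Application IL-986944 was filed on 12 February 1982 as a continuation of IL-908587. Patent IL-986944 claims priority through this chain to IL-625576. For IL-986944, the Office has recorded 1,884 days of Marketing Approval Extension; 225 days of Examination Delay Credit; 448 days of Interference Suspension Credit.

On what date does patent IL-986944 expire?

April 12, 2001

Earliest priority filing: 21 June 1979.
Base term: 21 June 1979 + 16 years → 21 June 1995.
Marketing Approval Extension: 1884 days claimed exceeds the 1449-day cap, so +1449 days → 9 June 1999.
Examination Delay Credit: +225 days → 20 January 2000.
Interference Suspension Credit: +448 days → 12 April 2001.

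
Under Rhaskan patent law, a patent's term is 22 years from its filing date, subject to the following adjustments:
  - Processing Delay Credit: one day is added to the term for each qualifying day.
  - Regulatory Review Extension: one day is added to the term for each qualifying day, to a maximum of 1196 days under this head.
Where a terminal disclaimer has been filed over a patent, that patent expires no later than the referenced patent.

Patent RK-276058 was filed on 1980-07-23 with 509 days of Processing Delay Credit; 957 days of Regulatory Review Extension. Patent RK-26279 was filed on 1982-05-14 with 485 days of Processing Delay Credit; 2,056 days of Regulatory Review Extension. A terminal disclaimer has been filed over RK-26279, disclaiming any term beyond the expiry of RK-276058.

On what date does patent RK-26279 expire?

2006-07-28

Natural term of RK-26279:
  Base: filing + 22 years → 14 May 2004.
  Processing Delay Credit: +485 days → 11 September 2005.
  Regulatory Review Extension: 2056 days claimed exceeds the 1196-day cap, so +1196 days → 20 December 2008.
Expiry of referenced patent RK-276058:
  Base: filing + 22 years → 23 July 2002.
  Processing Delay Credit: +509 days → 14 December 2003.
  Regulatory Review Extension: 957 days (within the 1196-day cap) → +957 days → 28 July 2006.
Terminal disclaimer: RK-26279 expires on the earlier of 20 December 2008 and 28 July 2006.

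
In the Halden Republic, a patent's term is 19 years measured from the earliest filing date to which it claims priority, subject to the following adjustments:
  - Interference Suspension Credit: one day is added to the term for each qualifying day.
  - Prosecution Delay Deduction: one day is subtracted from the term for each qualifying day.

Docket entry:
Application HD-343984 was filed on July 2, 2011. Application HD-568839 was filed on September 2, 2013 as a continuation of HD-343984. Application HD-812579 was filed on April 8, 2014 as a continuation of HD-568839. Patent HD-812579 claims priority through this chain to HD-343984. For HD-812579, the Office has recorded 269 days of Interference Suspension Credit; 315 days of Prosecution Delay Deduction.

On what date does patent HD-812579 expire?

2030-05-17

Earliest priority filing: 2 July 2011.
Base term: 2 July 2011 + 19 years → 2 July 2030.
Interference Suspension Credit: +269 days → 28 March 2031.
Prosecution Delay Deduction: −315 days → 17 May 2030.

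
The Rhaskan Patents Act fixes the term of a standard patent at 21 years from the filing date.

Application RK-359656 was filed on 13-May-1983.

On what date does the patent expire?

2004-05-13

Filing date + 21 years → 13 May 2004.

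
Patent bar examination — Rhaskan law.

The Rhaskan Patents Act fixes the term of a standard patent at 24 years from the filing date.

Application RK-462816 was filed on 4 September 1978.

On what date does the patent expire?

2002-09-04

Filing date + 24 years → 4 September 2002.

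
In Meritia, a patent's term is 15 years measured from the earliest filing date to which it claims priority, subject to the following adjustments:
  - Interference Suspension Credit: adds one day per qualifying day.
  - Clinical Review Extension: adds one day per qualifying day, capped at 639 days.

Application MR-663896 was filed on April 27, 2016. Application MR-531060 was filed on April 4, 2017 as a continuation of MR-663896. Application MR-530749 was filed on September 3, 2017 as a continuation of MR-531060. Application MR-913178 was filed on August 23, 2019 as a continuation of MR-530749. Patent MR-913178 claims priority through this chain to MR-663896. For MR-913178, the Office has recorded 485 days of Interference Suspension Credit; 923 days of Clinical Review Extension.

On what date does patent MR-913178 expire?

Earliest priority filing: 27 April 2016.
Base term: 27 April 2016 + 15 years → 27 April 2031.
Interference Suspension Credit: +485 days → 24 August 2032.
Clinical Review Extension: 923 days claimed exceeds the 639-day cap, so +639 days → 25 May 2034.

2034-05-25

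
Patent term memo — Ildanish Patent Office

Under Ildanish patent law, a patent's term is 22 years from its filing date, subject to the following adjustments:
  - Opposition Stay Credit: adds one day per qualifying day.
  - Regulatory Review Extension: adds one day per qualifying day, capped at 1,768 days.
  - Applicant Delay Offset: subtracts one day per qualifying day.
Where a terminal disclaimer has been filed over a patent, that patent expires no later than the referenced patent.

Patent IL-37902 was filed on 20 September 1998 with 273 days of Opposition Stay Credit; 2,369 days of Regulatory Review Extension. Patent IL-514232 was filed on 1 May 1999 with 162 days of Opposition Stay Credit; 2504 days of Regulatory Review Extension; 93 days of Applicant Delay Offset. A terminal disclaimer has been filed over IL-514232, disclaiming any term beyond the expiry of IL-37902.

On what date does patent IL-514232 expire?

Natural term of IL-514232:
  Base: filing + 22 years → 1 May 2021.
  Opposition Stay Credit: +162 days → 10 October 2021.
  Regulatory Review Extension: 2504 days claimed exceeds the 1768-day cap, so +1768 days → 13 August 2026.
  Applicant Delay Offset: −93 days → 12 May 2026.
Expiry of referenced patent IL-37902:
  Base: filing + 22 years → 20 September 2020.
  Opposition Stay Credit: +273 days → 20 June 2021.
  Regulatory Review Extension: 2369 days claimed exceeds the 1768-day cap, so +1768 days → 23 April 2026.
Terminal disclaimer: IL-514232 expires on the earlier of 12 May 2026 and 23 April 2026.

April 23, 2026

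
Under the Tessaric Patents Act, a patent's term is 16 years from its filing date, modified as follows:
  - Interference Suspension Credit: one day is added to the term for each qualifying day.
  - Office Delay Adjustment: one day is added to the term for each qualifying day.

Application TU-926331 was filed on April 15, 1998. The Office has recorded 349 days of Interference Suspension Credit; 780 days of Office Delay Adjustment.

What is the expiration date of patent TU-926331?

Base term: filing date + 16 years → 15 April 2014.
Interference Suspension Credit: +349 days → 30 March 2015.
Office Delay Adjustment: +780 days → 18 May 2017.

May 18, 2017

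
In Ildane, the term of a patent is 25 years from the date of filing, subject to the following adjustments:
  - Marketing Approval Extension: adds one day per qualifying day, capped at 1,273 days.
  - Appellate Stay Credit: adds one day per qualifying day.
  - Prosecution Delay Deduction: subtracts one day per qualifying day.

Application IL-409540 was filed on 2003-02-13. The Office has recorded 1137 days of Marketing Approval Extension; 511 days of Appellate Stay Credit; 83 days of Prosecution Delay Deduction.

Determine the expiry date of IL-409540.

Base term: filing date + 25 years → 13 February 2028.
Marketing Approval Extension: 1137 days (within the 1273-day cap) → +1137 days → 26 March 2031.
Appellate Stay Credit: +511 days → 18 August 2032.
Prosecution Delay Deduction: −83 days → 27 May 2032.

2032-05-27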